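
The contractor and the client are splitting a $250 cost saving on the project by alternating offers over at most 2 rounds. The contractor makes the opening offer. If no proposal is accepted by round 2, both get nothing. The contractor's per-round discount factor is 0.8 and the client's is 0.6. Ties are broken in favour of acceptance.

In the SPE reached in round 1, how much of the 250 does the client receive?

150

By backward induction:
Round 2 (the client proposes): rejection yields 0 for the contractor; the client offers 0 and keeps 250.
Round 1 (the contractor proposes): the client can get 250 next round, worth 0.6 × 250 = 150 now. The contractor offers 150 and keeps 250 − 150 = 100.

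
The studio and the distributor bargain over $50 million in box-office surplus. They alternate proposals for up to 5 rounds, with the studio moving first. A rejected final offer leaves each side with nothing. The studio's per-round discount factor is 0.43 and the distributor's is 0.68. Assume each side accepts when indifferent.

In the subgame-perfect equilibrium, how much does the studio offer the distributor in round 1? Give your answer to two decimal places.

25.05

Round 5 (the studio proposes): the distributor will accept anything ≥ 0, so the studio offers 0 and keeps 50.
Round 4 (the distributor proposes): the studio can get 50 next round, worth 0.43 × 50 = 21.5 now, so the distributor offers 21.5, keeping 28.5.
Round 3 (the studio proposes): the distributor can get 28.5 next round, worth 0.68 × 28.5 = 19.38 now, so the studio offers 19.38, keeping 30.62.
Round 2 (the distributor proposes): the studio can get 30.62 next round, worth 0.43 × 30.62 = 13.1666 now. The distributor offers 13.1666 and keeps 50 − 13.1666 = 36.8334.
Round 1 (the studio proposes): the distributor can get 36.8334 next round, worth 0.68 × 36.8334 = 25.046712 now, so the studio offers 25.046712, keeping 24.953288.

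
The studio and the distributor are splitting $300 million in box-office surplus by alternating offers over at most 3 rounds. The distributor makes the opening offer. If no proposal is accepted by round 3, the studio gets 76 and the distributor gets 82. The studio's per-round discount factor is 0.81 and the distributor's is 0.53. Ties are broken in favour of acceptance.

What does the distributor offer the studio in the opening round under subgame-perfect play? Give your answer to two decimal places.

146.84

Round 3 (the distributor proposes): the studio gets 76 if talks fail, so the distributor offers 76 and keeps 224.
Round 2 (the studio proposes): the distributor can get 224 next round, worth 0.53 × 224 = 118.72 now, so the studio offers 118.72, keeping 181.28.
Round 1 (the distributor proposes): the studio can get 181.28 next round, worth 0.81 × 181.28 = 146.8368 now. The distributor offers 146.8368 and keeps 300 − 146.8368 = 153.1632.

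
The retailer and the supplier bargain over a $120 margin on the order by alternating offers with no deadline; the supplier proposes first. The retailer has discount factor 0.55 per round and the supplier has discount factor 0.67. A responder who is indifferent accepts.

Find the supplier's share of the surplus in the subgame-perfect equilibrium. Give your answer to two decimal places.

In a stationary SPE each proposer offers the other exactly their discounted continuation value.
If the supplier keeps x when proposing and the retailer keeps y when proposing, then x = 120 − 0.55y and y = 120 − 0.67x.
Solving: x = 120(1 − 0.55) / (1 − 0.67·0.55) = 54 / 0.6315 ≈ 85.5107.
The retailer gets 120 − 85.5107 ≈ 34.4893.

85.51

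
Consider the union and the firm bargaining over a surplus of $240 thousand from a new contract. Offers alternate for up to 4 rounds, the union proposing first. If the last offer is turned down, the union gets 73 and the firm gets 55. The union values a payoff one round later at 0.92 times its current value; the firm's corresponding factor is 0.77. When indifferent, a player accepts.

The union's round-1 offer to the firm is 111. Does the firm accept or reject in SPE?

Accept

Work out the firm's continuation value if the offer is rejected.
Round 4 (the firm proposes): the union gets 73 if talks fail, so the firm offers 73 and keeps 167.
Round 3 (the union proposes): the firm can get 167 next round, worth 0.77 × 167 = 128.59 now. The union offers 128.59 and keeps 240 − 128.59 = 111.41.
Round 2 (the firm proposes): the union can get 111.41 next round, worth 0.92 × 111.41 = 102.4972 now, so the firm offers 102.4972, keeping 137.5028.
So by rejecting in round 1, the firm gets 137.5028 next round, worth 0.77 × 137.5028 = 105.877156 now.
Offer 111 ≥ 105.877156, so the firm accepts.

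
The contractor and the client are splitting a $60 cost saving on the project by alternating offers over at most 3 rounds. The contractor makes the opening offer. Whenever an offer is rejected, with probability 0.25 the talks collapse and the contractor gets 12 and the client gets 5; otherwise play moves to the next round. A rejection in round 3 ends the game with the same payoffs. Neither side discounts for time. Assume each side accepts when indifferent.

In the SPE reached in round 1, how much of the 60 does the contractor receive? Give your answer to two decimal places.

Round 3 (the contractor proposes): the client gets 5 if talks fail, so the contractor offers 5 and keeps 55.
Round 2 (the client proposes): rejecting gives the contractor an expected 0.75 × 55 + 0.25 × 12 = 44.25, so the client offers 44.25, keeping 15.75.
Round 1 (the contractor proposes): rejecting gives the client an expected 0.75 × 15.75 + 0.25 × 5 = 13.0625; the contractor offers that and keeps 46.9375.

46.94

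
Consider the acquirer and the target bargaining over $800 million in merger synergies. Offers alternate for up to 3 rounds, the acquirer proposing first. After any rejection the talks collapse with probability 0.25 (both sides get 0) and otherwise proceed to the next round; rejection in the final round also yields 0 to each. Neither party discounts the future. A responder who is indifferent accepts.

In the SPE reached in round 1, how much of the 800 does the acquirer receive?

Round 3 (the acquirer proposes): the target will accept anything ≥ 0, so the acquirer offers 0 and keeps 800.
Round 2 (the target proposes): rejecting gives the acquirer an expected 0.75 × 800 = 600. The target offers 600 and keeps 800 − 600 = 200.
Round 1 (the acquirer proposes): rejecting gives the target an expected 0.75 × 200 = 150; the acquirer offers that and keeps 650.

650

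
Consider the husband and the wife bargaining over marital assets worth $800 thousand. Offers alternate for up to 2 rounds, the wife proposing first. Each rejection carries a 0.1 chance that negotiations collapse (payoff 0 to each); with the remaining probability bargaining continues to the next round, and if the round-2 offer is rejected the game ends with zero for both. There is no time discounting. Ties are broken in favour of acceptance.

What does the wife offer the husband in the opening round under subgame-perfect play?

Round 2 (the husband proposes): rejection yields 0 for the wife; the husband offers 0 and keeps 800.
Round 1 (the wife proposes): rejecting gives the husband an expected 0.9 × 800 = 720; the wife offers that and keeps 80.

720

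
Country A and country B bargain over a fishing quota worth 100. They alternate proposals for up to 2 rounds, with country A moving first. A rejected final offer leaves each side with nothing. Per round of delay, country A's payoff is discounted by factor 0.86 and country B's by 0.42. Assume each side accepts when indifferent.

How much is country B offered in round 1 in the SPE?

42

Solve by backward induction from round 2.
Round 2 (country B proposes): rejection yields 0 for country A; country B offers 0 and keeps 100.
Round 1 (country A proposes): country B can get 100 next round, worth 0.42 × 100 = 42 now. Country A offers 42 and keeps 100 − 42 = 58.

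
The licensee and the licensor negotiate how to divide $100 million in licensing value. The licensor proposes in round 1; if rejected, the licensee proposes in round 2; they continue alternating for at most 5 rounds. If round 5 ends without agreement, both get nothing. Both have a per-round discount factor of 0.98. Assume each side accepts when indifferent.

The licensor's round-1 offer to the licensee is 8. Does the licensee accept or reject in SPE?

Accept

Round 5 (the licensor proposes): the licensee will accept anything ≥ 0, so the licensor offers 0 and keeps 100.
Round 4 (the licensee proposes): the licensor can get 100 next round, worth 0.98 × 100 = 98 now. The licensee offers 98 and keeps 100 − 98 = 2.
Round 3 (the licensor proposes): the licensee can get 2 next round, worth 0.98 × 2 = 1.96 now. The licensor offers 1.96 and keeps 100 − 1.96 = 98.04.
Round 2 (the licensee proposes): the licensor can get 98.04 next round, worth 0.98 × 98.04 = 96.0792 now. The licensee offers 96.0792 and keeps 100 − 96.0792 = 3.9208.
So by rejecting in round 1, the licensee gets 3.9208 next round, worth 0.98 × 3.9208 = 3.842384 now.
Offer 8 ≥ 3.842384, so the licensee accepts.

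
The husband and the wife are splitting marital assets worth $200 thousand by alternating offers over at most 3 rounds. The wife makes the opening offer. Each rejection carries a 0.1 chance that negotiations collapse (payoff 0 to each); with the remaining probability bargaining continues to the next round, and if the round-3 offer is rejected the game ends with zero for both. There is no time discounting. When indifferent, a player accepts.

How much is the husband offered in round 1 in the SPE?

18

Round 3 (the wife proposes): the husband will accept anything ≥ 0, so the wife offers 0 and keeps 200.
Round 2 (the husband proposes): rejecting gives the wife an expected 0.9 × 200 = 180. The husband offers 180 and keeps 200 − 180 = 20.
Round 1 (the wife proposes): rejecting gives the husband an expected 0.9 × 20 = 18, so the wife offers 18, keeping 182.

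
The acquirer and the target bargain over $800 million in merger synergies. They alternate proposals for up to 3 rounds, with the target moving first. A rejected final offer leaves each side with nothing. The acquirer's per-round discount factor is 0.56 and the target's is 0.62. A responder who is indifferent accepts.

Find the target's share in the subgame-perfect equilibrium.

Round 3 (the target proposes): the acquirer will accept anything ≥ 0, so the target offers 0 and keeps 800.
Round 2 (the acquirer proposes): the target can get 800 next round, worth 0.62 × 800 = 496 now, so the acquirer offers 496, keeping 304.
Round 1 (the target proposes): the acquirer can get 304 next round, worth 0.56 × 304 = 170.24 now, so the target offers 170.24, keeping 629.76.

629.76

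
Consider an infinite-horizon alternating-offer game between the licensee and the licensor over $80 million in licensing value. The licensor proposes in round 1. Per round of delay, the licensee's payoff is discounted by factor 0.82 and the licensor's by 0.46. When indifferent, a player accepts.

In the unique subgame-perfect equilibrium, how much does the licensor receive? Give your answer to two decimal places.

When the licensor proposes, the licensee accepts any offer worth at least 0.82 times what the licensee would get by proposing next round; and vice versa.
This gives x = 80 − 0.82y and y = 80 − 0.46x, where x and y are each side's share when it proposes.
Hence (1 − 0.82·0.46)x = 80(1 − 0.82), i.e. 0.6228·x = 14.4.
x ≈ 23.1214; the licensee's share is 80 − x ≈ 56.8786.

23.12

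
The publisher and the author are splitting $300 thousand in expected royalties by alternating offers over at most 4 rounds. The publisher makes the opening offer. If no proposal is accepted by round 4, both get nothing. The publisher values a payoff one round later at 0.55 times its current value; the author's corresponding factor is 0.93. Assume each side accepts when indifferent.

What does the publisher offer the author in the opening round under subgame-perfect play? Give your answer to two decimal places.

268.26

Round 4 (the author proposes): the publisher will accept anything ≥ 0, so the author offers 0 and keeps 300.
Round 3 (the publisher proposes): the author can get 300 next round, worth 0.93 × 300 = 279 now, so the publisher offers 279, keeping 21.
Round 2 (the author proposes): the publisher can get 21 next round, worth 0.55 × 21 = 11.55 now, so the author offers 11.55, keeping 288.45.
Round 1 (the publisher proposes): the author can get 288.45 next round, worth 0.93 × 288.45 = 268.2585 now; the publisher offers that and keeps 31.7415.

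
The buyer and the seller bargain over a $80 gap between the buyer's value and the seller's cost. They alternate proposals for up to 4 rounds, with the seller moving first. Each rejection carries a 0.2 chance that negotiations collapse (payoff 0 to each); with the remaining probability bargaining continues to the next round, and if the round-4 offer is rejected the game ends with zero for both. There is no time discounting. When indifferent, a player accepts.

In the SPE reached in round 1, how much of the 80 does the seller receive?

26.24

Round 4 (the buyer proposes): the seller will accept anything ≥ 0, so the buyer offers 0 and keeps 80.
Round 3 (the seller proposes): rejecting gives the buyer an expected 0.8 × 80 = 64, so the seller offers 64, keeping 16.
Round 2 (the buyer proposes): rejecting gives the seller an expected 0.8 × 16 = 12.8; the buyer offers that and keeps 67.2.
Round 1 (the seller proposes): rejecting gives the buyer an expected 0.8 × 67.2 = 53.76; the seller offers that and keeps 26.24.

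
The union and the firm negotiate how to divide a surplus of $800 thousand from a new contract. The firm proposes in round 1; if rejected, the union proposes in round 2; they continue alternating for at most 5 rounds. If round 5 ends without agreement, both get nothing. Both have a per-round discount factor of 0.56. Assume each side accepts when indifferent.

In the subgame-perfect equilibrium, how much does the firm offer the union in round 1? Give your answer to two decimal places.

258.94

Round 5 (the firm proposes): the union will accept anything ≥ 0, so the firm offers 0 and keeps 800.
Round 4 (the union proposes): the firm can get 800 next round, worth 0.56 × 800 = 448 now, so the union offers 448, keeping 352.
Round 3 (the firm proposes): the union can get 352 next round, worth 0.56 × 352 = 197.12 now, so the firm offers 197.12, keeping 602.88.
Round 2 (the union proposes): the firm can get 602.88 next round, worth 0.56 × 602.88 = 337.6128 now, so the union offers 337.6128, keeping 462.3872.
Round 1 (the firm proposes): the union can get 462.3872 next round, worth 0.56 × 462.3872 = 258.936832 now, so the firm offers 258.936832, keeping 541.063168.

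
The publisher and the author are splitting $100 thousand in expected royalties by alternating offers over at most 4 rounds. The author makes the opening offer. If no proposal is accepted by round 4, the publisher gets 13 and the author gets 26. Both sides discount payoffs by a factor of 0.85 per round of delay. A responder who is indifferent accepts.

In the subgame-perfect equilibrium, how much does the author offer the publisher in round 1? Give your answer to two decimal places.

58.20

Round 4 (the publisher proposes): the author gets 26 if talks fail, so the publisher offers 26 and keeps 74.
Round 3 (the author proposes): the publisher can get 74 next round, worth 0.85 × 74 = 62.9 now; the author offers that and keeps 37.1.
Round 2 (the publisher proposes): the author can get 37.1 next round, worth 0.85 × 37.1 = 31.535 now. The publisher offers 31.535 and keeps 100 − 31.535 = 68.465.
Round 1 (the author proposes): the publisher can get 68.465 next round, worth 0.85 × 68.465 = 58.19525 now. The author offers 58.19525 and keeps 100 − 58.19525 = 41.80475.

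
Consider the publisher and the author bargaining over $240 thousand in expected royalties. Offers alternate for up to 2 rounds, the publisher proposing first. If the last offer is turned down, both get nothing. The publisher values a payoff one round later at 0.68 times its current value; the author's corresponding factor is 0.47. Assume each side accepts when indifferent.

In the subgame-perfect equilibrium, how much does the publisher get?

Round 2 (the author proposes): the publisher will accept anything ≥ 0, so the author offers 0 and keeps 240.
Round 1 (the publisher proposes): the author can get 240 next round, worth 0.47 × 240 = 112.8 now; the publisher offers that and keeps 127.2.

127.2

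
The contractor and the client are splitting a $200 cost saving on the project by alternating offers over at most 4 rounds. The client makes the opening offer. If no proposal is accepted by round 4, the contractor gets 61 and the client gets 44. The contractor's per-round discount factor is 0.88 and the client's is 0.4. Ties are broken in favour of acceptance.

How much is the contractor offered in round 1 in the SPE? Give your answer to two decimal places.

153.92

Round 4 (the contractor proposes): the client gets 44 if talks fail, so the contractor offers 44 and keeps 156.
Round 3 (the client proposes): the contractor can get 156 next round, worth 0.88 × 156 = 137.28 now; the client offers that and keeps 62.72.
Round 2 (the contractor proposes): the client can get 62.72 next round, worth 0.4 × 62.72 = 25.088 now; the contractor offers that and keeps 174.912.
Round 1 (the client proposes): the contractor can get 174.912 next round, worth 0.88 × 174.912 = 153.92256 now, so the client offers 153.92256, keeping 46.07744.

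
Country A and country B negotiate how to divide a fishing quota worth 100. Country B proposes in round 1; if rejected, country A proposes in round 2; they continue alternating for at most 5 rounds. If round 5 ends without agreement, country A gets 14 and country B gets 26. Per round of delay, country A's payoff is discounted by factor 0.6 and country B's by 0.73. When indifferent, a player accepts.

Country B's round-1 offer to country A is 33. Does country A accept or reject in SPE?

Accept

Work out country A's continuation value if the offer is rejected.
Round 5 (country B proposes): country A gets 14 if talks fail, so country B offers 14 and keeps 86.
Round 4 (country A proposes): country B can get 86 next round, worth 0.73 × 86 = 62.78 now; country A offers that and keeps 37.22.
Round 3 (country B proposes): country A can get 37.22 next round, worth 0.6 × 37.22 = 22.332 now. Country B offers 22.332 and keeps 100 − 22.332 = 77.668.
Round 2 (country A proposes): country B can get 77.668 next round, worth 0.73 × 77.668 = 56.69764 now; country A offers that and keeps 43.30236.
So by rejecting in round 1, country A gets 43.30236 next round, worth 0.6 × 43.30236 = 25.981416 now.
Offer 33 ≥ 25.981416, so country A accepts.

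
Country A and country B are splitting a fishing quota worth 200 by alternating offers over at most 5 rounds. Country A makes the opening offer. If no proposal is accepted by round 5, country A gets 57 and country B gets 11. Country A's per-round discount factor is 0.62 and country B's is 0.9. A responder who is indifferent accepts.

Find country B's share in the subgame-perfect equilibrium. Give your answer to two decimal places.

Solve by backward induction from round 5.
Round 5 (country A proposes): country B gets 11 if talks fail, so country A offers 11 and keeps 189.
Round 4 (country B proposes): country A can get 189 next round, worth 0.62 × 189 = 117.18 now; country B offers that and keeps 82.82.
Round 3 (country A proposes): country B can get 82.82 next round, worth 0.9 × 82.82 = 74.538 now. Country A offers 74.538 and keeps 200 − 74.538 = 125.462.
Round 2 (country B proposes): country A can get 125.462 next round, worth 0.62 × 125.462 = 77.78644 now; country B offers that and keeps 122.21356.
Round 1 (country A proposes): country B can get 122.21356 next round, worth 0.9 × 122.21356 = 109.992204 now. Country A offers 109.992204 and keeps 200 − 109.992204 = 90.007796.

109.99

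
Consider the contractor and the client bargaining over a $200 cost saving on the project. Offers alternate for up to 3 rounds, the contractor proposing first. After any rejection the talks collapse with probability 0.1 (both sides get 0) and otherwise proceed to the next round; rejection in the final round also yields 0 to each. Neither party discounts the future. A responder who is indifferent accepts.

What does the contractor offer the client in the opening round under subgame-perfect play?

Round 3 (the contractor proposes): the client will accept anything ≥ 0, so the contractor offers 0 and keeps 200.
Round 2 (the client proposes): rejecting gives the contractor an expected 0.9 × 200 = 180. The client offers 180 and keeps 200 − 180 = 20.
Round 1 (the contractor proposes): rejecting gives the client an expected 0.9 × 20 = 18. The contractor offers 18 and keeps 200 − 18 = 182.

18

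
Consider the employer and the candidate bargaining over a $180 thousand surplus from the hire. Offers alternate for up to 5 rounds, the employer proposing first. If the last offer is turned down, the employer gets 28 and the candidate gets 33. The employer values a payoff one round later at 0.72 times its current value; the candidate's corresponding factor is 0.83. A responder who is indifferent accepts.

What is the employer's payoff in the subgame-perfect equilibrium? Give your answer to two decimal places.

Round 5 (the employer proposes): the candidate gets 33 if talks fail, so the employer offers 33 and keeps 147.
Round 4 (the candidate proposes): the employer can get 147 next round, worth 0.72 × 147 = 105.84 now, so the candidate offers 105.84, keeping 74.16.
Round 3 (the employer proposes): the candidate can get 74.16 next round, worth 0.83 × 74.16 = 61.5528 now; the employer offers that and keeps 118.4472.
Round 2 (the candidate proposes): the employer can get 118.4472 next round, worth 0.72 × 118.4472 = 85.281984 now, so the candidate offers 85.281984, keeping 94.718016.
Round 1 (the employer proposes): the candidate can get 94.718016 next round, worth 0.83 × 94.718016 = 78.61595328 now; the employer offers that and keeps 101.38404672.

101.38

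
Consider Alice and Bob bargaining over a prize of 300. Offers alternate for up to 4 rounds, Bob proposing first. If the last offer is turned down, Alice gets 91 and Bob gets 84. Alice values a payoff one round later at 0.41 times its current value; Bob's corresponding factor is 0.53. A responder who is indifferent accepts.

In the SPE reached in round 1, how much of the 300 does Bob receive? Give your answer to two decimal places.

Work backward from the last round.
Round 4 (Alice proposes): Bob gets 84 if talks fail, so Alice offers 84 and keeps 216.
Round 3 (Bob proposes): Alice can get 216 next round, worth 0.41 × 216 = 88.56 now; Bob offers that and keeps 211.44.
Round 2 (Alice proposes): Bob can get 211.44 next round, worth 0.53 × 211.44 = 112.0632 now. Alice offers 112.0632 and keeps 300 − 112.0632 = 187.9368.
Round 1 (Bob proposes): Alice can get 187.9368 next round, worth 0.41 × 187.9368 = 77.054088 now, so Bob offers 77.054088, keeping 222.945912.

222.95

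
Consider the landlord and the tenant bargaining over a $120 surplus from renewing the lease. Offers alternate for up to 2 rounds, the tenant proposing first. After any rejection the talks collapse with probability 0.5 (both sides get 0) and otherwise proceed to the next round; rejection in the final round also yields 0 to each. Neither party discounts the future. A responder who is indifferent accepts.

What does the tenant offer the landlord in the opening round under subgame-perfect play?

60

Round 2 (the landlord proposes): rejection yields 0 for the tenant; the landlord offers 0 and keeps 120.
Round 1 (the tenant proposes): rejecting gives the landlord an expected 0.5 × 120 = 60. The tenant offers 60 and keeps 120 − 60 = 60.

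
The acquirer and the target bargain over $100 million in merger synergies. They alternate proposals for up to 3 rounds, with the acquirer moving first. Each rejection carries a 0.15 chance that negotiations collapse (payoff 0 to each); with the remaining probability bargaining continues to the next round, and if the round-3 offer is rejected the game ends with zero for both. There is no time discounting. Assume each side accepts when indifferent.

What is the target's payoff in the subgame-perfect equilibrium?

12.75

By backward induction:
Round 3 (the acquirer proposes): the target will accept anything ≥ 0, so the acquirer offers 0 and keeps 100.
Round 2 (the target proposes): rejecting gives the acquirer an expected 0.85 × 100 = 85, so the target offers 85, keeping 15.
Round 1 (the acquirer proposes): rejecting gives the target an expected 0.85 × 15 = 12.75; the acquirer offers that and keeps 87.25.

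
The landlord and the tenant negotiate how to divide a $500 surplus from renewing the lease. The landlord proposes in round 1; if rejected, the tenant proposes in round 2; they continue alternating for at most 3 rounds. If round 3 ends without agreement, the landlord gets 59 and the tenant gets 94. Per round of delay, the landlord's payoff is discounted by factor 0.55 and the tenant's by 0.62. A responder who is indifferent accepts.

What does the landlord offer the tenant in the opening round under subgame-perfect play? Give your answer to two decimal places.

Round 3 (the landlord proposes): the tenant gets 94 if talks fail, so the landlord offers 94 and keeps 406.
Round 2 (the tenant proposes): the landlord can get 406 next round, worth 0.55 × 406 = 223.3 now, so the tenant offers 223.3, keeping 276.7.
Round 1 (the landlord proposes): the tenant can get 276.7 next round, worth 0.62 × 276.7 = 171.554 now, so the landlord offers 171.554, keeping 328.446.

171.55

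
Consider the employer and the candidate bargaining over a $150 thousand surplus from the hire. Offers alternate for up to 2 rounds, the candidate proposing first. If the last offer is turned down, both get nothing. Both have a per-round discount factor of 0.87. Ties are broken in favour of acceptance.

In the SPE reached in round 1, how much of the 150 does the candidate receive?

By backward induction:
Round 2 (the employer proposes): the candidate will accept anything ≥ 0, so the employer offers 0 and keeps 150.
Round 1 (the candidate proposes): the employer can get 150 next round, worth 0.87 × 150 = 130.5 now. The candidate offers 130.5 and keeps 150 − 130.5 = 19.5.

19.5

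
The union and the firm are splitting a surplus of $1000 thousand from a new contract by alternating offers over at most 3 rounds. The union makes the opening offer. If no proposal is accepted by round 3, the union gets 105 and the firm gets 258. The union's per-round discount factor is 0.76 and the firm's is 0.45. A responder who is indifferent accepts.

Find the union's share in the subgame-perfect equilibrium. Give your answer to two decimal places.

Solve by backward induction from round 3.
Round 3 (the union proposes): the firm gets 258 if talks fail, so the union offers 258 and keeps 742.
Round 2 (the firm proposes): the union can get 742 next round, worth 0.76 × 742 = 563.92 now. The firm offers 563.92 and keeps 1000 − 563.92 = 436.08.
Round 1 (the union proposes): the firm can get 436.08 next round, worth 0.45 × 436.08 = 196.236 now. The union offers 196.236 and keeps 1000 − 196.236 = 803.764.

803.76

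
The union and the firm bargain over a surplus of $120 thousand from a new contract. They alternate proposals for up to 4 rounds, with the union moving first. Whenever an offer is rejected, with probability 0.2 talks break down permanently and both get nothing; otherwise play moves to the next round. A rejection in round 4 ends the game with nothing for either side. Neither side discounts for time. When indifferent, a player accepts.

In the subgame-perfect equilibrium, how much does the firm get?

80.64

Round 4 (the firm proposes): the union will accept anything ≥ 0, so the firm offers 0 and keeps 120.
Round 3 (the union proposes): rejecting gives the firm an expected 0.8 × 120 = 96. The union offers 96 and keeps 120 − 96 = 24.
Round 2 (the firm proposes): rejecting gives the union an expected 0.8 × 24 = 19.2; the firm offers that and keeps 100.8.
Round 1 (the union proposes): rejecting gives the firm an expected 0.8 × 100.8 = 80.64. The union offers 80.64 and keeps 120 − 80.64 = 39.36.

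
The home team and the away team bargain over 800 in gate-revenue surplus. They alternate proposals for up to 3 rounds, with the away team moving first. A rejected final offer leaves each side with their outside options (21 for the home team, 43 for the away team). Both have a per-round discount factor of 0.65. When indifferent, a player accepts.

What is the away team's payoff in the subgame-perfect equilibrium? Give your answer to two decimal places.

609.13

Round 3 (the away team proposes): the home team gets 21 if talks fail, so the away team offers 21 and keeps 779.
Round 2 (the home team proposes): the away team can get 779 next round, worth 0.65 × 779 = 506.35 now; the home team offers that and keeps 293.65.
Round 1 (the away team proposes): the home team can get 293.65 next round, worth 0.65 × 293.65 = 190.8725 now, so the away team offers 190.8725, keeping 609.1275.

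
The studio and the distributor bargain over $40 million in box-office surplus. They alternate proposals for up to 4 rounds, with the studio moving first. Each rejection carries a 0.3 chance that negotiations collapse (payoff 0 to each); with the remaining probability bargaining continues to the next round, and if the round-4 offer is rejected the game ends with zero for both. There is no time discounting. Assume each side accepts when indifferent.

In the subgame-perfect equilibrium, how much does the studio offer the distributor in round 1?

By backward induction:
Round 4 (the distributor proposes): rejection yields 0 for the studio; the distributor offers 0 and keeps 40.
Round 3 (the studio proposes): rejecting gives the distributor an expected 0.7 × 40 = 28. The studio offers 28 and keeps 40 − 28 = 12.
Round 2 (the distributor proposes): rejecting gives the studio an expected 0.7 × 12 = 8.4. The distributor offers 8.4 and keeps 40 − 8.4 = 31.6.
Round 1 (the studio proposes): rejecting gives the distributor an expected 0.7 × 31.6 = 22.12; the studio offers that and keeps 17.88.

22.12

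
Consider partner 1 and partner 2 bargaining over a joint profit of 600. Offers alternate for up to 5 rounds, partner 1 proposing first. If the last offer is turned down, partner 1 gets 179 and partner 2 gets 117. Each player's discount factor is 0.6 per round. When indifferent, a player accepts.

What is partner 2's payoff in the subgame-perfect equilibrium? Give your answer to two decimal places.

Round 5 (partner 1 proposes): partner 2 gets 117 if talks fail, so partner 1 offers 117 and keeps 483.
Round 4 (partner 2 proposes): partner 1 can get 483 next round, worth 0.6 × 483 = 289.8 now. Partner 2 offers 289.8 and keeps 600 − 289.8 = 310.2.
Round 3 (partner 1 proposes): partner 2 can get 310.2 next round, worth 0.6 × 310.2 = 186.12 now; partner 1 offers that and keeps 413.88.
Round 2 (partner 2 proposes): partner 1 can get 413.88 next round, worth 0.6 × 413.88 = 248.328 now; partner 2 offers that and keeps 351.672.
Round 1 (partner 1 proposes): partner 2 can get 351.672 next round, worth 0.6 × 351.672 = 211.0032 now. Partner 1 offers 211.0032 and keeps 600 − 211.0032 = 388.9968.

211.00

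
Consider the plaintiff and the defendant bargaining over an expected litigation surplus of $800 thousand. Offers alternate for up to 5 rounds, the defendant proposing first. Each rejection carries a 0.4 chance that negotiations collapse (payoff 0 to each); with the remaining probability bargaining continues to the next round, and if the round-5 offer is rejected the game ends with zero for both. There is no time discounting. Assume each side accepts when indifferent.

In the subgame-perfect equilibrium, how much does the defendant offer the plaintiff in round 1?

261.12

Round 5 (the defendant proposes): the plaintiff will accept anything ≥ 0, so the defendant offers 0 and keeps 800.
Round 4 (the plaintiff proposes): rejecting gives the defendant an expected 0.6 × 800 = 480. The plaintiff offers 480 and keeps 800 − 480 = 320.
Round 3 (the defendant proposes): rejecting gives the plaintiff an expected 0.6 × 320 = 192; the defendant offers that and keeps 608.
Round 2 (the plaintiff proposes): rejecting gives the defendant an expected 0.6 × 608 = 364.8. The plaintiff offers 364.8 and keeps 800 − 364.8 = 435.2.
Round 1 (the defendant proposes): rejecting gives the plaintiff an expected 0.6 × 435.2 = 261.12. The defendant offers 261.12 and keeps 800 − 261.12 = 538.88.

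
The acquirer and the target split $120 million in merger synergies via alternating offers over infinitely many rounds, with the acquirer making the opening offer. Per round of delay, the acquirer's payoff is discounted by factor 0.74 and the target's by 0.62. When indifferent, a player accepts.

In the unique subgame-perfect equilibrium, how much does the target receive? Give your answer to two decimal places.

Let x be the acquirer's share when the acquirer proposes and y be the target's share when the target proposes.
The target accepts iff offered ≥ 0.62·y, so x = 120 − 0.62y. Symmetrically y = 120 − 0.74x.
Substituting: x = 120 − 0.62(120 − 0.74x), giving x(1 − 0.74·0.62) = 120(1 − 0.62).
So x = 120 × 0.38 / 0.5412 ≈ 84.2572, and the target receives 120 − x ≈ 35.7428.

35.74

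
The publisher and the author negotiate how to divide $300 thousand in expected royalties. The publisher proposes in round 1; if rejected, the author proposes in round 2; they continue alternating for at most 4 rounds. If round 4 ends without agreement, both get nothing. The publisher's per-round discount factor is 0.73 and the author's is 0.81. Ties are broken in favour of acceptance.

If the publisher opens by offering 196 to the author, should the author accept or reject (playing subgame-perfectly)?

Reject

Round 4 (the author proposes): the publisher will accept anything ≥ 0, so the author offers 0 and keeps 300.
Round 3 (the publisher proposes): the author can get 300 next round, worth 0.81 × 300 = 243 now. The publisher offers 243 and keeps 300 − 243 = 57.
Round 2 (the author proposes): the publisher can get 57 next round, worth 0.73 × 57 = 41.61 now, so the author offers 41.61, keeping 258.39.
So by rejecting in round 1, the author gets 258.39 next round, worth 0.81 × 258.39 = 209.2959 now.
Offer 196 < 209.2959, so the author rejects.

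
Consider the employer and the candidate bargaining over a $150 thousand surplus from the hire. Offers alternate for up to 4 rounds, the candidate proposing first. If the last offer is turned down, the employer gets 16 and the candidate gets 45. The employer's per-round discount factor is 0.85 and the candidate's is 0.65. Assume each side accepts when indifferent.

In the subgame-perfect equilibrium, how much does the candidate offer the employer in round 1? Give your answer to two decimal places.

Round 4 (the employer proposes): the candidate gets 45 if talks fail, so the employer offers 45 and keeps 105.
Round 3 (the candidate proposes): the employer can get 105 next round, worth 0.85 × 105 = 89.25 now. The candidate offers 89.25 and keeps 150 − 89.25 = 60.75.
Round 2 (the employer proposes): the candidate can get 60.75 next round, worth 0.65 × 60.75 = 39.4875 now, so the employer offers 39.4875, keeping 110.5125.
Round 1 (the candidate proposes): the employer can get 110.5125 next round, worth 0.85 × 110.5125 = 93.935625 now. The candidate offers 93.935625 and keeps 150 − 93.935625 = 56.064375.

93.94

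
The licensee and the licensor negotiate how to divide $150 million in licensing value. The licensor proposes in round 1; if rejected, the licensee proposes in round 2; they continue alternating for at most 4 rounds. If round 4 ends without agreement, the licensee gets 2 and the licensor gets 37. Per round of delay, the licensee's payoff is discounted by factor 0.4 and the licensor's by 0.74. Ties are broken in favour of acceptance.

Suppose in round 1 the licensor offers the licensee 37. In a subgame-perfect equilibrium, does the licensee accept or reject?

Work out the licensee's continuation value if the offer is rejected.
Round 4 (the licensee proposes): the licensor gets 37 if talks fail, so the licensee offers 37 and keeps 113.
Round 3 (the licensor proposes): the licensee can get 113 next round, worth 0.4 × 113 = 45.2 now. The licensor offers 45.2 and keeps 150 − 45.2 = 104.8.
Round 2 (the licensee proposes): the licensor can get 104.8 next round, worth 0.74 × 104.8 = 77.552 now, so the licensee offers 77.552, keeping 72.448.
So by rejecting in round 1, the licensee gets 72.448 next round, worth 0.4 × 72.448 = 28.9792 now.
Offer 37 ≥ 28.9792, so the licensee accepts.

Accept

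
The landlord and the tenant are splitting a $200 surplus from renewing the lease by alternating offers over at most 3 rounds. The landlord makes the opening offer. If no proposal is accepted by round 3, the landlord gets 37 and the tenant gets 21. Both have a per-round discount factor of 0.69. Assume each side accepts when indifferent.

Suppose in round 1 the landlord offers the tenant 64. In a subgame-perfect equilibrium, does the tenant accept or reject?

Round 3 (the landlord proposes): the tenant gets 21 if talks fail, so the landlord offers 21 and keeps 179.
Round 2 (the tenant proposes): the landlord can get 179 next round, worth 0.69 × 179 = 123.51 now; the tenant offers that and keeps 76.49.
So by rejecting in round 1, the tenant gets 76.49 next round, worth 0.69 × 76.49 = 52.7781 now.
Offer 64 ≥ 52.7781, so the tenant accepts.

Accept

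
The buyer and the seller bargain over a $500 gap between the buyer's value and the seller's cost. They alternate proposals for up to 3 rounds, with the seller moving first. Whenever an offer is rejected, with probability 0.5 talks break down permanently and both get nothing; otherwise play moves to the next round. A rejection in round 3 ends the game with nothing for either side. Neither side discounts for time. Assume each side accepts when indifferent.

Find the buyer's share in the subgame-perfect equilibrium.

Round 3 (the seller proposes): rejection yields 0 for the buyer; the seller offers 0 and keeps 500.
Round 2 (the buyer proposes): rejecting gives the seller an expected 0.5 × 500 = 250; the buyer offers that and keeps 250.
Round 1 (the seller proposes): rejecting gives the buyer an expected 0.5 × 250 = 125. The seller offers 125 and keeps 500 − 125 = 375.

125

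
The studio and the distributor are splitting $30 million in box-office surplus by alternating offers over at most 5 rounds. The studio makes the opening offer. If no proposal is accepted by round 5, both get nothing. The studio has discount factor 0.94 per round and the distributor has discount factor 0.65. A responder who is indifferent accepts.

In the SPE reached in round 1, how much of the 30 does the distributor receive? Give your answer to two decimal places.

Solve by backward induction from round 5.
Round 5 (the studio proposes): rejection yields 0 for the distributor; the studio offers 0 and keeps 30.
Round 4 (the distributor proposes): the studio can get 30 next round, worth 0.94 × 30 = 28.2 now; the distributor offers that and keeps 1.8.
Round 3 (the studio proposes): the distributor can get 1.8 next round, worth 0.65 × 1.8 = 1.17 now. The studio offers 1.17 and keeps 30 − 1.17 = 28.83.
Round 2 (the distributor proposes): the studio can get 28.83 next round, worth 0.94 × 28.83 = 27.1002 now, so the distributor offers 27.1002, keeping 2.8998.
Round 1 (the studio proposes): the distributor can get 2.8998 next round, worth 0.65 × 2.8998 = 1.88487 now, so the studio offers 1.88487, keeping 28.11513.

1.88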